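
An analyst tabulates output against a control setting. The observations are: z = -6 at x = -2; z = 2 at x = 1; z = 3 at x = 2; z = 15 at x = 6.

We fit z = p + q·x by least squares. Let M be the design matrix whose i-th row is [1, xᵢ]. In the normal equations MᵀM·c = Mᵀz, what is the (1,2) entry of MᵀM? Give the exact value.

7

Row 1 ↔ basis 1, column 2 ↔ basis x, so (MᵀM)_{1,2} = Σᵢ x = (1)·(-2) + (1)·(1) + (1)·(2) + (1)·(6) = 7.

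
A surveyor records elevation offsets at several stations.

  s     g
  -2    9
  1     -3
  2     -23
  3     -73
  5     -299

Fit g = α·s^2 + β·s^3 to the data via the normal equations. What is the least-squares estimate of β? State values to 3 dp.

β = -2.013

From the data, Σs^2·s^2 = 739, Σs^2·s^3 = 3369, Σs^3·s^3 = 16483.
And Σs^2·g = -8191, Σs^3·g = -39605.
So AᵀA·[α, β]ᵀ = Aᵀg: [[739, 3369]; [3369, 16483]]·[α, β]ᵀ = [-8191, -39605]ᵀ.
Δ = 739·16483 − 3369² = 830776.
α = ((-8191)·16483 − 3369·(-39605))/830776 = -197876/103847; β = (739·(-39605) − 3369·(-8191))/830776 = -209077/103847.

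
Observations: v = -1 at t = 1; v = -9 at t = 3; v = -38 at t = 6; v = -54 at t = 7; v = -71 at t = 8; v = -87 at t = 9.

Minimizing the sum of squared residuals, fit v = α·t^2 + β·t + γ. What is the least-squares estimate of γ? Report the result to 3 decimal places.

γ = 0.416

The normal equations are: 14436·α + 1828·β + 240·γ = -15687;  1828·α + 240·β + 34·γ = -1985;  240·α + 34·β + 6·γ = -260.
(Σt^2·t^2 = 14436, Σt^2·t = 1828, Σt^2 = 240, Σt·t = 240, Σt = 34, Σ1 = 6, Σt^2·v = -15687, Σt·v = -1985, Σv = -260.)
Row-reducing yields α = -16187/14820, β = -1/95, γ = 1541/3705.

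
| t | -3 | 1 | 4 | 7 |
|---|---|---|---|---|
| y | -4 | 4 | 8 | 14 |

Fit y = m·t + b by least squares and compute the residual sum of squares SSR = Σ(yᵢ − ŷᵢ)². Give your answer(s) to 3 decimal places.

The normal system MᵀM·[m, b]ᵀ = Mᵀy is [[75, 9]; [9, 4]]·[m, b]ᵀ = [146, 22]ᵀ.
Determinant 75·4 − 9² = 219.
m = (146·4 − 9·22)/219 = 386/219; b = (75·22 − 9·146)/219 = 112/73.
Residuals: -18/73, 154/219, -128/219, 28/219; SSR = 200/219.

SSR = 0.913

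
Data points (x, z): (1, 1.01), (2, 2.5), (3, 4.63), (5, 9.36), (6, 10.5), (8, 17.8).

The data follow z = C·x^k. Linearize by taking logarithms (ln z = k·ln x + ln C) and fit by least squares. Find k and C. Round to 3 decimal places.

Linearized form: ln z = k·ln x + ln C. From the 6 transformed points,
Σln x = 7.2724, Σ(ln x)² = 11.8122, Σln z = 9.9258, Σln x·ln z = 16.1185.
Equations: 11.8122·k + 7.2724·ln C = 16.1185;  7.2724·k + 6·ln C = 9.9258.
Solving (det = 17.9853): k = 1.36369, ln C = 0.00143, so C = exp(0.00143) = 1.00143.

k = 1.364, C = 1.001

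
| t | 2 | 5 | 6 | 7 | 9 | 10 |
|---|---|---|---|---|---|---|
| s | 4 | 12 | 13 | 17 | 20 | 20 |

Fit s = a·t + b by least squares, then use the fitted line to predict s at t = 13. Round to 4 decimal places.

AᵀA·[a, b]ᵀ = Aᵀs reads: 295·a + 39·b = 645;  39·a + 6·b = 86.
(Σt·t = 295, Σt = 39, Σ1 = 6, Σt·s = 645, Σs = 86.)
Eliminating b: 6·(row 1) − 39·(row 2) gives 249·a = 6·645 − 39·86 = 516, so a = 172/83.
Then b = (86 − 39·(172/83))/6 = 215/249.
At t = 13: ŝ = (172/83)·(13) + (215/249)·(1) = 6923/249.

ŝ = 27.8032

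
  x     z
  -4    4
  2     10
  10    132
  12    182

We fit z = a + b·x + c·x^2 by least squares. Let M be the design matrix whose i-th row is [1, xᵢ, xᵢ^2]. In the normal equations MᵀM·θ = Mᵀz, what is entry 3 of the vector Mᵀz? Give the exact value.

Entry 3 ↔ basis x^2, so (Mᵀz)_{3} = Σᵢ (x^2)·zᵢ = (16)·(4) + (4)·(10) + (100)·(132) + (144)·(182) = 39512.

39512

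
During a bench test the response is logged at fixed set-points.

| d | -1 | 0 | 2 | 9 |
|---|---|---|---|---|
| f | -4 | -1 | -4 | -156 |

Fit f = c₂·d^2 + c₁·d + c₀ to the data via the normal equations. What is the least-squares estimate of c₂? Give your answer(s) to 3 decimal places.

c₂ = -2.171

Normal-equation sums: Σd^2·d^2 = 6578, Σd^2·d = 736, Σd^2 = 86, Σd·d = 86, Σd = 10, Σ1 = 4.
And Σd^2·f = -12656, Σd·f = -1408, Σf = -165.
Solving the 3×3 system (Gaussian elimination) gives c₂ = -4107/1892, c₁ = 4201/1892, c₀ = -247/1892.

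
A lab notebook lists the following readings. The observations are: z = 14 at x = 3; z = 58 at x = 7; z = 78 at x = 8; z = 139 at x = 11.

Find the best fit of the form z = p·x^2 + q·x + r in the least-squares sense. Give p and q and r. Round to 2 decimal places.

Entries of AᵀA: Σx^2·x^2 = 21219, Σx^2·x = 2213, Σx^2 = 243, Σx·x = 243, Σx = 29, Σ1 = 4.
And Σx^2·z = 24779, Σx·z = 2601, Σz = 289.
Solving the 3×3 system (Gaussian elimination) gives p = 8309/7832, q = 6461/7832, r = 1781/979.

p = 1.06, q = 0.82, r = 1.82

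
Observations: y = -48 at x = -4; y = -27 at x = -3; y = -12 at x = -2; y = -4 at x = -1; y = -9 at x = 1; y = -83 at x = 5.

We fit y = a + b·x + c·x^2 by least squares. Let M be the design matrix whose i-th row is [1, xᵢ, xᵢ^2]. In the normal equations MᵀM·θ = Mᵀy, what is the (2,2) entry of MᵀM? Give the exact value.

Row 2 ↔ basis x, column 2 ↔ basis x, so (MᵀM)_{2,2} = Σᵢ (x)·(x) = (-4)·(-4) + (-3)·(-3) + (-2)·(-2) + (-1)·(-1) + (1)·(1) + (5)·(5) = 56.

56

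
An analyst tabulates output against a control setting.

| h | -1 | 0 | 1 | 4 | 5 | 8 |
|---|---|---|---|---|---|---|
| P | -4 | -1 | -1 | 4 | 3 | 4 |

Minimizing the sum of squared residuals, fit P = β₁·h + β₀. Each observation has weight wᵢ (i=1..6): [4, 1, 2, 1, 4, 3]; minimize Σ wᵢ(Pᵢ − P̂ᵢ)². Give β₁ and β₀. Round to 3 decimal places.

β₁ = 0.916, β₀ = -2.209

Normal-equation sums: Σwᵢ·h·h = 314, Σwᵢ·h = 46, Σwᵢ·1 = 15.
And Σwᵢ·h·P = 186, Σwᵢ·P = 9.
Normal equations: [[314, 46]; [46, 15]]·[β₁, β₀]ᵀ = [186, 9]ᵀ.
Eliminating β₀: 15·(row 1) − 46·(row 2) gives 2594·β₁ = 15·186 − 46·9 = 2376, so β₁ = 1188/1297.
Then β₀ = (9 − 46·(1188/1297))/15 = -2865/1297.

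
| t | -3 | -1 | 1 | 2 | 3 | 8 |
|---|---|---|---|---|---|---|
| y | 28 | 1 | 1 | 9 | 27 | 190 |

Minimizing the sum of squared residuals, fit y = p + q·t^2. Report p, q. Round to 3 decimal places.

From the data, Σ1 = 6, Σt^2 = 88, Σt^2·t^2 = 4276.
Moment sums: Σy = 256, Σt^2·y = 12693.
Δ = 6·4276 − 88² = 17912.
p = (256·4276 − 88·12693)/17912 = -2791/2239; q = (6·12693 − 88·256)/17912 = 26815/8956.

p = -1.247, q = 2.994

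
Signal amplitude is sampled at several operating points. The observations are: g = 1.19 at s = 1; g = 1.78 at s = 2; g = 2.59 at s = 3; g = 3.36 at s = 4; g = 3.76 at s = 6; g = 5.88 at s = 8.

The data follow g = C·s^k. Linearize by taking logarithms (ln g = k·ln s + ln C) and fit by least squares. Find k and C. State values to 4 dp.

Let Y = ln g. Fitting Y = k·ln s + ln C by least squares:
Over the data: Σln s = 7.0493, Σ(ln s)² = 11.1437, Σln g = 6.0101, Σln s·ln g = 9.1822.
Normal system: [[11.1437, 7.0493]; [7.0493, 6]]·[k, ln C]ᵀ = [9.1822, 6.0101]ᵀ.
Solving (det = 17.1702): k = 0.74117, ln C = 0.13091, so C = exp(0.13091) = 1.13986.

k = 0.7412, C = 1.1399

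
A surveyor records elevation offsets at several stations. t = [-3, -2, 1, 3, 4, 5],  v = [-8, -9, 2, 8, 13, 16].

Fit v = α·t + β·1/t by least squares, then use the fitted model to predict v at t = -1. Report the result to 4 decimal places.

Entries of AᵀA: Σt·t = 64, Σt·1/t = 6, Σ1/t·1/t = 5669/3600.
For Aᵀv: Σt·v = 200, Σ1/t·v = 1097/60.
det = 64·(5669/3600) − 6² = 14576/225.
α = (200·(5669/3600) − 6·(1097/60))/(14576/225) = 11545/3644; β = (64·(1097/60) − 6·200)/(14576/225) = -420/911.
At t = -1: v̂ = (11545/3644)·(-1) + (-420/911)·(-1) = -9865/3644.

v̂ = -2.7072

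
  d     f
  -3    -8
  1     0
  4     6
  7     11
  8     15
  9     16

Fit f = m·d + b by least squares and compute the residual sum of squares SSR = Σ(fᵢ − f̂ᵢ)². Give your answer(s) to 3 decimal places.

SSR = 1.991

Forming XᵀX = [[220, 26]; [26, 6]] and Xᵀf = [389, 40]ᵀ gives XᵀX·[m, b]ᵀ = Xᵀf.
Eliminating b: 6·(row 1) − 26·(row 2) gives 644·m = 6·389 − 26·40 = 1294, so m = 647/322.
Then b = (40 − 26·(647/322))/6 = -657/322.
Residuals: 11/161, 5/161, 1/322, -165/161, 311/322, -1/23; SSR = 641/322.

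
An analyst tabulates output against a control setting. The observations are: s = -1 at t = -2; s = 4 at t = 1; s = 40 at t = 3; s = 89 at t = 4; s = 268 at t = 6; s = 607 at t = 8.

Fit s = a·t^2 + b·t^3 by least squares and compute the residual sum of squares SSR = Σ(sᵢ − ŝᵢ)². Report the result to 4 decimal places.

SSR = 6.9137

Sums needed: Σt^2·t^2 = 5746, Σt^2·t^3 = 41780, Σt^3·t^3 = 313690.
And Σt^2·s = 50280, Σt^3·s = 375460.
Eliminating b: 313690·(row 1) − 41780·(row 2) gives 56894340·a = 313690·50280 − 41780·375460 = 85614400, so a = 4280720/2844717.
Then b = (375460 − 41780·(4280720/2844717))/313690 = 2834738/2844717.
Residuals: 2710307/2844717, 4263410/2844717, -425242/948239, 3265061/2844717, -1341724/948239, 463761/948239; SSR = 19667407/2844717.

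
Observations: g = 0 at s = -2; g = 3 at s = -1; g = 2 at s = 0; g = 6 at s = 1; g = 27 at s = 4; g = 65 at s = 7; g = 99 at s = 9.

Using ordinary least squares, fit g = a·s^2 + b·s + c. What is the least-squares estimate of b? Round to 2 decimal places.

Setting ∂/∂a … = 0 gives: 9236·a + 1128·b + 152·c = 11645;  1128·a + 152·b + 18·c = 1457;  152·a + 18·b + 7·c = 202.
(Σs^2·s^2 = 9236, Σs^2·s = 1128, Σs^2 = 152, Σs·s = 152, Σs = 18, Σ1 = 7, Σs^2·g = 11645, Σs·g = 1457, Σg = 202.)
Inverting the 3×3 Gram matrix, [a, b, c]ᵀ = [26679/29428, 374813/147140, 27547/10510]ᵀ.

b = 2.55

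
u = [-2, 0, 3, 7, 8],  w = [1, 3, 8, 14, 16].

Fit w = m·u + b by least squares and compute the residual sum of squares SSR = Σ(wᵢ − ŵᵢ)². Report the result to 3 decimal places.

Setting ∂/∂m … = 0 gives: 126·m + 16·b = 248;  16·m + 5·b = 42.
(Σu·u = 126, Σu = 16, Σ1 = 5, Σu·w = 248, Σw = 42.)
det = 126·5 − 16² = 374.
m = (248·5 − 16·42)/374 = 284/187; b = (126·42 − 16·248)/374 = 662/187.
Residuals: 93/187, -101/187, -18/187, -32/187, 58/187; SSR = 126/187.

SSR = 0.674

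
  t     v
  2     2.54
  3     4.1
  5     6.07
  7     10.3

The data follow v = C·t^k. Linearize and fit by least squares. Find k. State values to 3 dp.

Linearized form: ln v = k·ln t + ln C. From the 4 transformed points,
Σln t = 5.3471, Σ(ln t)² = 8.0643, Σln v = 6.4787, Σln t·ln v = 9.6368.
Equations: 8.0643·k + 5.3471·ln C = 9.6368;  5.3471·k + 4·ln C = 6.4787.
Slope k = (n·Σln t·ln v − Σln t·Σln v)/(n·Σ(ln t)² − (Σln t)²) = (4·9.6368 − 5.3471·6.4787)/3.6655 = 1.06537; ln C = (Σln v − k·Σln t)/n = 0.19549.

k = 1.065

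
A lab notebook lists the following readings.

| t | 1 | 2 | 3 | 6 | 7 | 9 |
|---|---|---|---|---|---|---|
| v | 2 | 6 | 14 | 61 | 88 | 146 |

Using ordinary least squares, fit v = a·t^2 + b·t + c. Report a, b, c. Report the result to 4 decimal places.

a = 1.9966, b = -1.8992, c = 1.7979

Sums needed: Σt^2·t^2 = 10356, Σt^2·t = 1324, Σt^2 = 180, Σt·t = 180, Σt = 28, Σ1 = 6.
Right-hand side: Σt^2·v = 18486, Σt·v = 2352, Σv = 317.
Normal equations: [[10356, 1324, 180]; [1324, 180, 28]; [180, 28, 6]]·[a, b, c]ᵀ = [18486, 2352, 317]ᵀ.
Solving the 3×3 system (Gaussian elimination) gives a = 7667/3840, b = -2431/1280, c = 863/480.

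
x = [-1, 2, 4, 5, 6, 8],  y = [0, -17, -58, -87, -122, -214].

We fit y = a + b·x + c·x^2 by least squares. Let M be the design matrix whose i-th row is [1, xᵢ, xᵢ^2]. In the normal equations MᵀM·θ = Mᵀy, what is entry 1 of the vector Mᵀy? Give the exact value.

-498

Entry 1 ↔ basis 1, so (Mᵀy)_{1} = Σᵢ yᵢ = (1)·(0) + (1)·(-17) + (1)·(-58) + (1)·(-87) + (1)·(-122) + (1)·(-214) = -498.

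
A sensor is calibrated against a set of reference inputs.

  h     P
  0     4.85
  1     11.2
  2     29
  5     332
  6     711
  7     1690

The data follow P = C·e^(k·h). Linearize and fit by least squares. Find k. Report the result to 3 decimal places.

Taking logs, ln P = k·h + ln C, so regress ln P on h.
AᵀA = [[115.0000, 21.0000]; [21.0000, 6]], rhs = [129.6036, 27.1665]ᵀ  (here Σh = 21.0000, Σ(h)² = 115.0000, Σln P = 27.1665, Σh·ln P = 129.6036).
Δ = 115.0000·6 − (21.0000)² = 249.0000; k = (129.6036·6 − 21.0000·27.1665)/249.0000 = 0.83183, ln C = (115.0000·27.1665 − 21.0000·129.6036)/249.0000 = 1.61634.

k = 0.832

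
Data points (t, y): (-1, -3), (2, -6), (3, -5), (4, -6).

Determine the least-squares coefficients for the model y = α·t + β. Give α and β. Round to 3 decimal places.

α = -0.571, β = -3.857

Compute the Gram sums: Σt·t = 30, Σt = 8, Σ1 = 4.
Moment sums: Σt·y = -48, Σy = -20.
Eliminating β: 4·(row 1) − 8·(row 2) gives 56·α = 4·(-48) − 8·(-20) = -32, so α = -4/7.
Then β = ((-20) − 8·(-4/7))/4 = -27/7.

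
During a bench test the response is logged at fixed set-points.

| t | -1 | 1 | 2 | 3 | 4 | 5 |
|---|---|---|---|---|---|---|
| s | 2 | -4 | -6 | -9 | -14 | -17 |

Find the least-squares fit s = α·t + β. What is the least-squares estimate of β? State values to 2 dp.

β = -0.60

Normal-equation sums: Σt·t = 56, Σt = 14, Σ1 = 6.
Moment sums: Σt·s = -186, Σs = -48.
XᵀX·[α, β]ᵀ = Xᵀs becomes [[56, 14]; [14, 6]]·[α, β]ᵀ = [-186, -48]ᵀ.
det = 56·6 − 14² = 140.
α = ((-186)·6 − 14·(-48))/140 = -111/35; β = (56·(-48) − 14·(-186))/140 = -3/5.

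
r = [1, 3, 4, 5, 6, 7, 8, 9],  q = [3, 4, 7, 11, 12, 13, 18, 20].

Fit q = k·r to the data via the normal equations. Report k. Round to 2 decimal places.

k = 2.08

With design matrix X, XᵀX = [[281]] and Xᵀq = [585]ᵀ.
Hence k = 585 / 281 ≈ 2.08185.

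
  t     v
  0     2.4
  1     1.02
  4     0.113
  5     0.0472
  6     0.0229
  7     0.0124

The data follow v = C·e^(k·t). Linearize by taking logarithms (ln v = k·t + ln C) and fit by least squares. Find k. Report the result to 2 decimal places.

Let Y = ln v. Fitting Y = k·t + ln C by least squares:
Σt = 23.0000, Σ(t)² = 127.0000, Σln v = -12.5051, Σt·ln v = -77.3586.
Equations: 127.0000·k + 23.0000·ln C = -77.3586;  23.0000·k + 6·ln C = -12.5051.
Slope k = (n·Σt·ln v − Σt·Σln v)/(n·Σ(t)² − (Σt)²) = (6·-77.3586 − 23.0000·-12.5051)/233.0000 = -0.75765; ln C = (Σln v − k·Σt)/n = 0.82015.

k = -0.76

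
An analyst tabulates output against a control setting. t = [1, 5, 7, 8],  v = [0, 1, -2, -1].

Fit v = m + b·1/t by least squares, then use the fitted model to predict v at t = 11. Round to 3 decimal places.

Sums needed: Σ1 = 4, Σ1/t = 411/280, Σ1/t·1/t = 84361/78400.
Moment sums: Σv = -2, Σ1/t·v = -59/280.
Normal equations: [[4, 411/280]; [411/280, 84361/78400]]·[m, b]ᵀ = [-2, -59/280]ᵀ.
Eliminating b: (84361/78400)·(row 1) − (411/280)·(row 2) gives (168523/78400)·m = (84361/78400)·(-2) − (411/280)·(-59/280) = -20639/11200, so m = -144473/168523.
Then b = ((-59/280) − (411/280)·(-144473/168523))/(84361/78400) = 164080/168523.
At t = 11: v̂ = (-144473/168523)·(1) + (164080/168523)·(1/11) = -1425123/1853753.

v̂ = -0.769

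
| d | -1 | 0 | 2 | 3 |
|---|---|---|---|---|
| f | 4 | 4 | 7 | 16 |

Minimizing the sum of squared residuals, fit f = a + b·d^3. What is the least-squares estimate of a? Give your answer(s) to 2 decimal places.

MᵀM·[a, b]ᵀ = Mᵀf reads: 4·a + 34·b = 31;  34·a + 794·b = 484.
(Σ1 = 4, Σd^3 = 34, Σd^3·d^3 = 794, Σf = 31, Σd^3·f = 484.)
Eliminating b: 794·(row 1) − 34·(row 2) gives 2020·a = 794·31 − 34·484 = 8158, so a = 4079/1010.
Then b = (484 − 34·(4079/1010))/794 = 441/1010.

a = 4.04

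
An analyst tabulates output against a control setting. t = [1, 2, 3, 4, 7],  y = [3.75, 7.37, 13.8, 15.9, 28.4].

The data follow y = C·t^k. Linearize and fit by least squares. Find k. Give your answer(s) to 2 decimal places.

Linearized form: ln y = k·ln t + ln C. From the 5 transformed points,
Σln t = 5.1240, Σ(ln t)² = 7.3958, Σln y = 12.0566, Σln t·ln y = 14.6147.
Equations: 7.3958·k + 5.1240·ln C = 14.6147;  5.1240·k + 5·ln C = 12.0566.
Δ = 7.3958·5 − (5.1240)² = 10.7239; k = (14.6147·5 − 5.1240·12.0566)/10.7239 = 1.05337, ln C = (7.3958·12.0566 − 5.1240·14.6147)/10.7239 = 1.33183.

k = 1.05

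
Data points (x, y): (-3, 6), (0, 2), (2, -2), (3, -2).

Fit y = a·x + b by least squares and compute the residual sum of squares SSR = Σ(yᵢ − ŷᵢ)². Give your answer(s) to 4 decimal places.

Compute the Gram sums: Σx·x = 22, Σx = 2, Σ1 = 4.
For Aᵀy: Σx·y = -28, Σy = 4.
Normal equations: [[22, 2]; [2, 4]]·[a, b]ᵀ = [-28, 4]ᵀ.
Determinant 22·4 − 2² = 84.
a = ((-28)·4 − 2·4)/84 = -10/7; b = (22·4 − 2·(-28))/84 = 12/7.
Residuals: 0, 2/7, -6/7, 4/7; SSR = 8/7.

SSR = 1.1429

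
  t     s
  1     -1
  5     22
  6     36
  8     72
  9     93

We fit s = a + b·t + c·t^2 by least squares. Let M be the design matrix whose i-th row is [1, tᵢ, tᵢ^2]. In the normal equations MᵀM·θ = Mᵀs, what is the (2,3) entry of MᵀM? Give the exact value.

Row 2 ↔ basis t, column 3 ↔ basis t^2, so (MᵀM)_{2,3} = Σᵢ (t)·(t^2) = (1)·(1) + (5)·(25) + (6)·(36) + (8)·(64) + (9)·(81) = 1583.

1583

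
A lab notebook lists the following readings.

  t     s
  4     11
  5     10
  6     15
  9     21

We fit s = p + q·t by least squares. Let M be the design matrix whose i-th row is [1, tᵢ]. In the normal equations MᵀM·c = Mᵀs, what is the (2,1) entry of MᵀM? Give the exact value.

24

Row 2 ↔ basis t, column 1 ↔ basis 1, so (MᵀM)_{2,1} = Σᵢ t = (4)·(1) + (5)·(1) + (6)·(1) + (9)·(1) = 24.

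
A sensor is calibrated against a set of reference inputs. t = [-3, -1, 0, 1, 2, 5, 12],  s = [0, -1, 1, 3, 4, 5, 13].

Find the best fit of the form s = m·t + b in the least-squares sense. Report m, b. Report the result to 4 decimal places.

m = 0.9215, b = 1.4651

Sums needed: Σt·t = 184, Σt = 16, Σ1 = 7.
Right-hand side: Σt·s = 193, Σs = 25.
AᵀA·[m, b]ᵀ = Aᵀs becomes [[184, 16]; [16, 7]]·[m, b]ᵀ = [193, 25]ᵀ.
det = 184·7 − 16² = 1032.
m = (193·7 − 16·25)/1032 = 317/344; b = (184·25 − 16·193)/1032 = 63/43.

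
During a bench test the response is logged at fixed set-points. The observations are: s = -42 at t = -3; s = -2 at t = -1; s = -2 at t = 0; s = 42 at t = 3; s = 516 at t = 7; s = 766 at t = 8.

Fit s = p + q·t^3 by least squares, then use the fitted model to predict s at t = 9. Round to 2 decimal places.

ŝ = 1093.00

Entries of XᵀX: Σ1 = 6, Σt^3 = 854, Σt^3·t^3 = 381252.
Right-hand side: Σs = 1278, Σt^3·s = 571450.
XᵀX·[p, q]ᵀ = Xᵀs becomes [[6, 854]; [854, 381252]]·[p, q]ᵀ = [1278, 571450]ᵀ.
Δ = 6·381252 − 854² = 1558196.
p = (1278·381252 − 854·571450)/1558196 = -194561/389549; q = (6·571450 − 854·1278)/1558196 = 584322/389549.
At t = 9: ŝ = (-194561/389549)·(1) + (584322/389549)·(729) = 425776177/389549.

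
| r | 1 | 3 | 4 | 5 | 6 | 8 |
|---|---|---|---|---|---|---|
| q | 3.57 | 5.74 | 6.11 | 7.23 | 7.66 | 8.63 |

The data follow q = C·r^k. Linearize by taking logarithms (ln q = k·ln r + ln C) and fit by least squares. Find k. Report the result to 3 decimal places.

k = 0.425

Let Y = ln q. Fitting Y = k·ln r + ln C by least squares:
Over the data: Σln r = 7.9655, Σ(ln r)² = 13.2535, Σln q = 10.9994, Σln r·ln q = 15.7425.
Normal system: [[13.2535, 7.9655]; [7.9655, 6]]·[k, ln C]ᵀ = [15.7425, 10.9994]ᵀ.
Slope k = (n·Σln r·ln q − Σln r·Σln q)/(n·Σ(ln r)² − (Σln r)²) = (6·15.7425 − 7.9655·10.9994)/16.0713 = 0.42549; ln C = (Σln q − k·Σln r)/n = 1.26836.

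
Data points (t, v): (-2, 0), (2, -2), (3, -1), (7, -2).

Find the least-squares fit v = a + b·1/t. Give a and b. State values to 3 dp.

Sums needed: Σ1 = 4, Σ1/t = 10/21, Σ1/t·1/t = 557/882.
Right-hand side: Σv = -5, Σ1/t·v = -34/21.
MᵀM·[a, b]ᵀ = Mᵀv becomes [[4, 10/21]; [10/21, 557/882]]·[a, b]ᵀ = [-5, -34/21]ᵀ.
Eliminating b: (557/882)·(row 1) − (10/21)·(row 2) gives (338/147)·a = (557/882)·(-5) − (10/21)·(-34/21) = -2105/882, so a = -2105/2028.
Then b = ((-34/21) − (10/21)·(-2105/2028))/(557/882) = -301/169.

a = -1.038, b = -1.781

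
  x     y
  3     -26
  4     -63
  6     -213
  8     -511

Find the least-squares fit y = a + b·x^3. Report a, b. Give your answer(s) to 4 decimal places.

a = 1.4684, b = -0.9998

With design matrix A, AᵀA = [[4, 819]; [819, 313625]] and Aᵀy = [-813, -312374]ᵀ.
Δ = 4·313625 − 819² = 583739.
a = ((-813)·313625 − 819·(-312374))/583739 = 65937/44903; b = (4·(-312374) − 819·(-813))/583739 = -583649/583739.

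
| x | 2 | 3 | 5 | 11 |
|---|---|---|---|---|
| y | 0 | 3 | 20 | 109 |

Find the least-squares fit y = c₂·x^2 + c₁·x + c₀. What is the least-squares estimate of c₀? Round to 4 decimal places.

c₀ = -5.0442

Sums needed: Σx^2·x^2 = 15363, Σx^2·x = 1491, Σx^2 = 159, Σx·x = 159, Σx = 21, Σ1 = 4.
And Σx^2·y = 13716, Σx·y = 1308, Σy = 132.
Normal equations: [[15363, 1491, 159]; [1491, 159, 21]; [159, 21, 4]]·[c₂, c₁, c₀]ᵀ = [13716, 1308, 132]ᵀ.
Row-reducing yields c₂ = 103/113, c₁ = 39/113, c₀ = -570/113.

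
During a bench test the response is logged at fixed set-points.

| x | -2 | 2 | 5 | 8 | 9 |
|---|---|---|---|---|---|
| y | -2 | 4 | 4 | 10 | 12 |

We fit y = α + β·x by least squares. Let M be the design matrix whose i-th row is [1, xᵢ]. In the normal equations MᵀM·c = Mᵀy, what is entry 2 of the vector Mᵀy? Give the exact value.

Entry 2 ↔ basis x, so (Mᵀy)_{2} = Σᵢ (x)·yᵢ = (-2)·(-2) + (2)·(4) + (5)·(4) + (8)·(10) + (9)·(12) = 220.

220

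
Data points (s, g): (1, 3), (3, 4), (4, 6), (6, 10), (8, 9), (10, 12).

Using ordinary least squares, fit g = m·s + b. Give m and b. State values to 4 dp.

m = 1.0181, b = 1.9036

MᵀM·[m, b]ᵀ = Mᵀg reads: 226·m + 32·b = 291;  32·m + 6·b = 44.
Eliminating b: 6·(row 1) − 32·(row 2) gives 332·m = 6·291 − 32·44 = 338, so m = 169/166.
Then b = (44 − 32·(169/166))/6 = 158/83.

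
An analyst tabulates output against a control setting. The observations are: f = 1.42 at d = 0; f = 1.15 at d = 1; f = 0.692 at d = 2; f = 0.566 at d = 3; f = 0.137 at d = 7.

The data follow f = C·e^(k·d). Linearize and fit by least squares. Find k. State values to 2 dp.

Taking logs, ln f = k·d + ln C, so regress ln f on d.
Σd = 13.0000, Σ(d)² = 63.0000, Σln f = -2.4347, Σd·ln f = -16.2185.
Equations: 63.0000·k + 13.0000·ln C = -16.2185;  13.0000·k + 5·ln C = -2.4347.
Solving (det = 146.0000): k = -0.33864, ln C = 0.39353.

k = -0.34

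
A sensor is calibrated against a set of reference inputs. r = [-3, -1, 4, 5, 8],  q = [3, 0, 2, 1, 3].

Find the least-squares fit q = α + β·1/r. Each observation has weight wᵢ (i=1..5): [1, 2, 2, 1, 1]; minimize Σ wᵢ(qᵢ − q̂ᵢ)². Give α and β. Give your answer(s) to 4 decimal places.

α = 1.8941, β = 1.4975

From the data, Σwᵢ·1 = 7, Σwᵢ·1/r = -181/120, Σwᵢ·1/r·1/r = 33001/14400.
For MᵀWq: Σwᵢ·q = 11, Σwᵢ·1/r·q = 23/40.
Normal equations: [[7, -181/120]; [-181/120, 33001/14400]]·[α, β]ᵀ = [11, 23/40]ᵀ.
Eliminating β: (33001/14400)·(row 1) − (-181/120)·(row 2) gives (33041/2400)·α = (33001/14400)·11 − (-181/120)·(23/40) = 3755/144, so α = 187750/99123.
Then β = ((23/40) − (-181/120)·(187750/99123))/(33001/14400) = 49480/33041.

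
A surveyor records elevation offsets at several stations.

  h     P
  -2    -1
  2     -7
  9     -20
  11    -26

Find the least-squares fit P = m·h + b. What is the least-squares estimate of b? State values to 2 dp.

b = -4.05

Compute the Gram sums: Σh·h = 210, Σh = 20, Σ1 = 4.
Moment sums: Σh·P = -478, ΣP = -54.
Eliminating b: 4·(row 1) − 20·(row 2) gives 440·m = 4·(-478) − 20·(-54) = -832, so m = -104/55.
Then b = ((-54) − 20·(-104/55))/4 = -89/22.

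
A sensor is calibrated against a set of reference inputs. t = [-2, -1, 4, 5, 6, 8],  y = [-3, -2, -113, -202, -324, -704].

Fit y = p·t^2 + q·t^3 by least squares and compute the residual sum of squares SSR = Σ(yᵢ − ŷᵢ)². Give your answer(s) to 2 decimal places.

SSR = 4.17

Normal-equation sums: Σt^2·t^2 = 6290, Σt^2·t^3 = 44660, Σt^3·t^3 = 328586.
Right-hand side: Σt^2·y = -63592, Σt^3·y = -462888.
So XᵀX·[p, q]ᵀ = Xᵀy: [[6290, 44660]; [44660, 328586]]·[p, q]ᵀ = [-63592, -462888]ᵀ.
Δ = 6290·328586 − 44660² = 72290340.
p = ((-63592)·328586 − 44660·(-462888))/72290340 = -55715708/18072585; q = (6290·(-462888) − 44660·(-63592))/72290340 = -3577340/3614517.
Residuals: 946351/669355, 1683838/18072585, -2000659/6024195, -4386394/3614517, 1530572/2008065, 695872/18072585; SSR = 75417394/18072585.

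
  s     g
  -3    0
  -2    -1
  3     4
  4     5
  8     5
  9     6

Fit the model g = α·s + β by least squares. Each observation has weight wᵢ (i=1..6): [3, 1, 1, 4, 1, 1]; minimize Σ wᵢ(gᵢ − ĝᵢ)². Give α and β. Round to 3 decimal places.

Forming XᵀWX = [[249, 25]; [25, 11]] and XᵀWg = [188, 34]ᵀ gives XᵀWX·[α, β]ᵀ = XᵀWg.
Determinant 249·11 − 25² = 2114.
α = (188·11 − 25·34)/2114 = 87/151; β = (249·34 − 25·188)/2114 = 269/151.

α = 0.576, β = 1.781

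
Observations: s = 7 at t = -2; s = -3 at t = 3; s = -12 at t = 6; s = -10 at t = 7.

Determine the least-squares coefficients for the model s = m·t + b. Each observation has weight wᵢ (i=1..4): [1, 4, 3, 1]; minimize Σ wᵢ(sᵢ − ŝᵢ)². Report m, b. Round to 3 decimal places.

m = -2.261, b = 3.126

The normal system XᵀWX·[m, b]ᵀ = XᵀWs is [[197, 35]; [35, 9]]·[m, b]ᵀ = [-336, -51]ᵀ.
Eliminating b: 9·(row 1) − 35·(row 2) gives 548·m = 9·(-336) − 35·(-51) = -1239, so m = -1239/548.
Then b = ((-51) − 35·(-1239/548))/9 = 1713/548.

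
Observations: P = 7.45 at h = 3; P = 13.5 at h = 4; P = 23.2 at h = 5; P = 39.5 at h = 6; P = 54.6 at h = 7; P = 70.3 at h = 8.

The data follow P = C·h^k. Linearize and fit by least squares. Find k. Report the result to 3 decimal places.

With ln Pᵢ as the transformed response and ln hᵢ as the regressor:
XᵀX = [[17.0401, 9.9115]; [9.9115, 6]], rhs = [34.0888, 19.6842]ᵀ  (here Σln h = 9.9115, Σ(ln h)² = 17.0401, Σln P = 19.6842, Σln h·ln P = 34.0888).
Solving (det = 4.0036): k = 2.35639, ln C = -0.61185.

k = 2.356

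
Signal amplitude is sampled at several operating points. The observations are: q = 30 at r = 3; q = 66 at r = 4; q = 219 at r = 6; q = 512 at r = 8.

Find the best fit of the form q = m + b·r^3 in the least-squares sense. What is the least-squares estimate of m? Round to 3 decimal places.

Entries of XᵀX: Σ1 = 4, Σr^3 = 819, Σr^3·r^3 = 313625.
For Xᵀq: Σq = 827, Σr^3·q = 314482.
So XᵀX·[m, b]ᵀ = Xᵀq: [[4, 819]; [819, 313625]]·[m, b]ᵀ = [827, 314482]ᵀ.
Determinant 4·313625 − 819² = 583739.
m = (827·313625 − 819·314482)/583739 = 139009/44903; b = (4·314482 − 819·827)/583739 = 580615/583739.

m = 3.096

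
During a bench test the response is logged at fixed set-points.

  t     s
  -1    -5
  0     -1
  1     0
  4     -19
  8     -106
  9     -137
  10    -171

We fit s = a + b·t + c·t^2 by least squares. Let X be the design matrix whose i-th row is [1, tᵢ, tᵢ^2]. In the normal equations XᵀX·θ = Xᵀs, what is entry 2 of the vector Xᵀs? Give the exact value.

Entry 2 ↔ basis t, so (Xᵀs)_{2} = Σᵢ (t)·sᵢ = (-1)·(-5) + (0)·(-1) + (1)·(0) + (4)·(-19) + (8)·(-106) + (9)·(-137) + (10)·(-171) = -3862.

-3862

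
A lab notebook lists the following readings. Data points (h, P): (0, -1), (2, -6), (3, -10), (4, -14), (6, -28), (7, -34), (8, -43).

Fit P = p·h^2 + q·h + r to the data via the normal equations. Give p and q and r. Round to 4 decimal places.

Entries of AᵀA: Σh^2·h^2 = 8146, Σh^2·h = 1170, Σh^2 = 178, Σh·h = 178, Σh = 30, Σ1 = 7.
For AᵀP: Σh^2·P = -5764, Σh·P = -848, ΣP = -136.
Solving the 3×3 system (Gaussian elimination) gives p = -1755/3836, q = -6121/3836, r = -131/137.

p = -0.4575, q = -1.5957, r = -0.9562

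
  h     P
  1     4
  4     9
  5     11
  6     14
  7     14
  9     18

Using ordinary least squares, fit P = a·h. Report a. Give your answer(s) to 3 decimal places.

a = 2.111

Entries of AᵀA: Σh·h = 208.
Right-hand side: Σh·P = 439.
Normal equations: [[208]]·[a]ᵀ = [439]ᵀ.
a = 439/208 = 2.11058.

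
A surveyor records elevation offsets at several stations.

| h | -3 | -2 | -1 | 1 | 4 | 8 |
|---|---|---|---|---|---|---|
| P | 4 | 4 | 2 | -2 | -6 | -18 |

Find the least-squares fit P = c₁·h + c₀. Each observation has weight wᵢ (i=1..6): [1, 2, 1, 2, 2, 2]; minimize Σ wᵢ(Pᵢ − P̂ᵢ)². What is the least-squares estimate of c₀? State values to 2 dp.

c₀ = -0.12

Sums needed: Σwᵢ·h·h = 180, Σwᵢ·h = 18, Σwᵢ·1 = 10.
For MᵀWP: Σwᵢ·h·P = -370, Σwᵢ·P = -38.
Δ = 180·10 − 18² = 1476.
c₁ = ((-370)·10 − 18·(-38))/1476 = -754/369; c₀ = (180·(-38) − 18·(-370))/1476 = -5/41.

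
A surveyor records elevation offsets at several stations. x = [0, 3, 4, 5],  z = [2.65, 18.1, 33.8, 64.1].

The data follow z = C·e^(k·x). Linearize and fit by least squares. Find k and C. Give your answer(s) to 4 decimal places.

k = 0.6370, C = 2.6562

Taking logs, ln z = k·x + ln C, so regress ln z on x.
Σx = 12.0000, Σ(x)² = 50.0000, Σln z = 11.5514, Σx·ln z = 43.5718.
Equations: 50.0000·k + 12.0000·ln C = 43.5718;  12.0000·k + 4·ln C = 11.5514.
Solving (det = 56.0000): k = 0.63698, ln C = 0.97691, so C = exp(0.97691) = 2.65625.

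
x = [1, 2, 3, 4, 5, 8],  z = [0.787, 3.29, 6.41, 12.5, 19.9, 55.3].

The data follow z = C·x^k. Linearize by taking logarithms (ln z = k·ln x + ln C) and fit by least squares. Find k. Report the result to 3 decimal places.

Let Y = ln z. Fitting Y = k·ln x + ln C by least squares:
Over the data: Σln x = 6.8669, Σ(ln x)² = 10.5236, Σln z = 12.3384, Σln x·ln z = 19.5256.
Normal system: [[10.5236, 6.8669]; [6.8669, 6]]·[k, ln C]ᵀ = [19.5256, 12.3384]ᵀ.
Slope k = (n·Σln x·ln z − Σln x·Σln z)/(n·Σ(ln x)² − (Σln x)²) = (6·19.5256 − 6.8669·12.3384)/15.9867 = 2.02834; ln C = (Σln z − k·Σln x)/n = -0.26501.

k = 2.028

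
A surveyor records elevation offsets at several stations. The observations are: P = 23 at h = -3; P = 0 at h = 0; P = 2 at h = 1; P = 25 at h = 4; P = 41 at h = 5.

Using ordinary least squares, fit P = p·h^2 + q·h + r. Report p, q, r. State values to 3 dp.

With design matrix A, AᵀA = [[963, 163, 51]; [163, 51, 7]; [51, 7, 5]] and AᵀP = [1634, 238, 91]ᵀ.
Inverting the 3×3 Gram matrix, [p, q, r]ᵀ = [23685/12316, -19597/12316, 2500/3079]ᵀ.

p = 1.923, q = -1.591, r = 0.812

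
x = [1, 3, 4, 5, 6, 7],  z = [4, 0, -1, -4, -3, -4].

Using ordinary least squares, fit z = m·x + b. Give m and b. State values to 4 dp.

m = -1.3429, b = 4.4857

MᵀM·[m, b]ᵀ = Mᵀz reads: 136·m + 26·b = -66;  26·m + 6·b = -8.
(Σx·x = 136, Σx = 26, Σ1 = 6, Σx·z = -66, Σz = -8.)
Determinant 136·6 − 26² = 140.
m = ((-66)·6 − 26·(-8))/140 = -47/35; b = (136·(-8) − 26·(-66))/140 = 157/35.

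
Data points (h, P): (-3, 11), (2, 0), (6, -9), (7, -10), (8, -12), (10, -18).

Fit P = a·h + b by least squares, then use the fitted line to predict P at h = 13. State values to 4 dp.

The normal equations are: 262·a + 30·b = -433;  30·a + 6·b = -38.
Δ = 262·6 − 30² = 672.
a = ((-433)·6 − 30·(-38))/672 = -243/112; b = (262·(-38) − 30·(-433))/672 = 1517/336.
At h = 13: P̂ = (-243/112)·(13) + (1517/336)·(1) = -995/42.

P̂ = -23.6905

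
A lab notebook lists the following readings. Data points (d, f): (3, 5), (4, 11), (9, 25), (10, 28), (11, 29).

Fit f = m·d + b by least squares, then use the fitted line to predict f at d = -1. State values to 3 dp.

f̂ = -5.316

The normal system AᵀA·[m, b]ᵀ = Aᵀf is [[327, 37]; [37, 5]]·[m, b]ᵀ = [883, 98]ᵀ.
Eliminating b: 5·(row 1) − 37·(row 2) gives 266·m = 5·883 − 37·98 = 789, so m = 789/266.
Then b = (98 − 37·(789/266))/5 = -625/266.
At d = -1: f̂ = (789/266)·(-1) + (-625/266)·(1) = -101/19.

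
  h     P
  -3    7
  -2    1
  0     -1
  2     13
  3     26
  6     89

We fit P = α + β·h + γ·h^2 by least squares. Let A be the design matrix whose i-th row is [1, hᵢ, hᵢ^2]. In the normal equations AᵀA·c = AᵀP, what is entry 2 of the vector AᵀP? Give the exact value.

615

Entry 2 ↔ basis h, so (AᵀP)_{2} = Σᵢ (h)·Pᵢ = (-3)·(7) + (-2)·(1) + (0)·(-1) + (2)·(13) + (3)·(26) + (6)·(89) = 615.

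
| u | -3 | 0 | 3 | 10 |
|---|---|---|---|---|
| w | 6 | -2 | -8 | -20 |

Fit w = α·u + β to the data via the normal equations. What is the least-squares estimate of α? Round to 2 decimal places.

α = -1.96

From the data, Σu·u = 118, Σu = 10, Σ1 = 4.
Moment sums: Σu·w = -242, Σw = -24.
MᵀM·[α, β]ᵀ = Mᵀw becomes [[118, 10]; [10, 4]]·[α, β]ᵀ = [-242, -24]ᵀ.
Determinant 118·4 − 10² = 372.
α = ((-242)·4 − 10·(-24))/372 = -182/93; β = (118·(-24) − 10·(-242))/372 = -103/93.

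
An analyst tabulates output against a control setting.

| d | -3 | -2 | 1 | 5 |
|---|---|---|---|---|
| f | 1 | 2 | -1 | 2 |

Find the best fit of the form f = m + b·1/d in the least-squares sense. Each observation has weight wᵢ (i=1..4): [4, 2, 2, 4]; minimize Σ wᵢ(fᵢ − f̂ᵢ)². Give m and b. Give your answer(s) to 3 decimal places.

Setting ∂/∂m … = 0 gives: 12·m + (7/15)·b = 14;  (7/15)·m + (1397/450)·b = -56/15.
(Σwᵢ·1 = 12, Σwᵢ·1/d = 7/15, Σwᵢ·1/d·1/d = 1397/450, Σwᵢ·f = 14, Σwᵢ·1/d·f = -56/15.)
Eliminating b: (1397/450)·(row 1) − (7/15)·(row 2) gives (8333/225)·m = (1397/450)·14 − (7/15)·(-56/15) = 10171/225, so m = 10171/8333.
Then b = ((-56/15) − (7/15)·(10171/8333))/(1397/450) = -11550/8333.

m = 1.221, b = -1.386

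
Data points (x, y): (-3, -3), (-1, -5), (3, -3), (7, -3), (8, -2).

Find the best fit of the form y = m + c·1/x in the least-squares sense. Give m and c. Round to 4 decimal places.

m = -2.9483, c = 1.7189

Setting ∂/∂m … = 0 gives: 5·m + (-41/56)·c = -16;  (-41/56)·m + (35513/28224)·c = 121/28.
(Σ1 = 5, Σ1/x = -41/56, Σ1/x·1/x = 35513/28224, Σy = -16, Σ1/x·y = 121/28.)
Δ = 5·(35513/28224) − (-41/56)² = 40609/7056.
m = ((-16)·(35513/28224) − (-41/56)·(121/28))/(40609/7056) = -239455/81218; c = (5·(121/28) − (-41/56)·(-16))/(40609/7056) = 69804/40609.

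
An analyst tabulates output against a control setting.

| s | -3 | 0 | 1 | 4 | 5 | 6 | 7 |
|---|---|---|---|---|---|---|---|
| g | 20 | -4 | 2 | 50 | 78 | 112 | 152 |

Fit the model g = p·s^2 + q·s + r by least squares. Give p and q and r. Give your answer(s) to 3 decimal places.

The normal equations are: 4660·p + 722·q + 136·r = 14412;  722·p + 136·q + 20·r = 2268;  136·p + 20·q + 7·r = 410.
Inverting the 3×3 Gram matrix, [p, q, r]ᵀ = [83246/27963, 36862/27963, -6526/2151]ᵀ.

p = 2.977, q = 1.318, r = -3.034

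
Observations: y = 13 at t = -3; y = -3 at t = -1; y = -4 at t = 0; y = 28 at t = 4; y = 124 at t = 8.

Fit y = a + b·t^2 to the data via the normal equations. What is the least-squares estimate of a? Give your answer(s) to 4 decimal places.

a = -4.5663

The normal equations are: 5·a + 90·b = 158;  90·a + 4434·b = 8498.
(Σ1 = 5, Σt^2 = 90, Σt^2·t^2 = 4434, Σy = 158, Σt^2·y = 8498.)
Determinant 5·4434 − 90² = 14070.
a = (158·4434 − 90·8498)/14070 = -10708/2345; b = (5·8498 − 90·158)/14070 = 2827/1407.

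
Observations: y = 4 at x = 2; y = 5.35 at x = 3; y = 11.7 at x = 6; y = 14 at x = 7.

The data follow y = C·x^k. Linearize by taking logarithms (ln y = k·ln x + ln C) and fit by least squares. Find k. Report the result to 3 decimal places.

Let Y = ln y. Fitting Y = k·ln x + ln C by least squares:
Over the data: Σln x = 5.5294, Σ(ln x)² = 8.6844, Σln y = 8.1620, Σln x·ln y = 12.3457.
Normal system: [[8.6844, 5.5294]; [5.5294, 4]]·[k, ln C]ᵀ = [12.3457, 8.1620]ᵀ.
Slope k = (n·Σln x·ln y − Σln x·Σln y)/(n·Σ(ln x)² − (Σln x)²) = (4·12.3457 − 5.5294·8.1620)/4.1629 = 1.02130; ln C = (Σln y − k·Σln x)/n = 0.62870.

k = 1.021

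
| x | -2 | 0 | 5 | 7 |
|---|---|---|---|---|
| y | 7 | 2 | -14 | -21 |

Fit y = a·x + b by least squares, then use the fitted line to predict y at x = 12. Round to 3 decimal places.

The normal system MᵀM·[a, b]ᵀ = Mᵀy is [[78, 10]; [10, 4]]·[a, b]ᵀ = [-231, -26]ᵀ.
Δ = 78·4 − 10² = 212.
a = ((-231)·4 − 10·(-26))/212 = -166/53; b = (78·(-26) − 10·(-231))/212 = 141/106.
At x = 12: ŷ = (-166/53)·(12) + (141/106)·(1) = -3843/106.

ŷ = -36.255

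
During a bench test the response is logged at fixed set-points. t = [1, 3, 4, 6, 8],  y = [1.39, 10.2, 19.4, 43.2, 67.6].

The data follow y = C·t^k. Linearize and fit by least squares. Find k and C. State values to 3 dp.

k = 1.892, C = 1.369

Linearized form: ln y = k·ln t + ln C. From the 5 transformed points,
Sums: Σln t = 6.3561, Σ(ln t)² = 10.6632, Σln y = 13.5964, Σln t·ln y = 22.1716.
Normal system: [[10.6632, 6.3561]; [6.3561, 5]]·[k, ln C]ᵀ = [22.1716, 13.5964]ᵀ.
Solving (det = 12.9161): k = 1.89203, ln C = 0.31410, so C = exp(0.31410) = 1.36902.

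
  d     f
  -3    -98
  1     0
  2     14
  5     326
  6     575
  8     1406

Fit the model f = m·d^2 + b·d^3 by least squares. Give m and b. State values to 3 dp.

Compute the Gram sums: Σd^2·d^2 = 6115, Σd^2·d^3 = 43459, Σd^3·d^3 = 325219.
For Mᵀf: Σd^2·f = 118008, Σd^3·f = 887580.
Determinant 6115·325219 − 43459² = 100029504.
m = (118008·325219 − 43459·887580)/100029504 = -396129/203312; b = (6115·887580 − 43459·118008)/100029504 = 607809/203312.

m = -1.948, b = 2.990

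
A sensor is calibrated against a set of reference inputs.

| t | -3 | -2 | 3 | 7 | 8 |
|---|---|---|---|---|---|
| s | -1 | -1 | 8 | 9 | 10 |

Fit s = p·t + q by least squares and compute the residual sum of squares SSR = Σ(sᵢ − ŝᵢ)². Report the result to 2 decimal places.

XᵀX·[p, q]ᵀ = Xᵀs reads: 135·p + 13·q = 172;  13·p + 5·q = 25.
Determinant 135·5 − 13² = 506.
p = (172·5 − 13·25)/506 = 535/506; q = (135·25 − 13·172)/506 = 1139/506.
Residuals: -20/253, -25/22, 652/253, -15/23, -359/506; SSR = 4487/506.

SSR = 8.87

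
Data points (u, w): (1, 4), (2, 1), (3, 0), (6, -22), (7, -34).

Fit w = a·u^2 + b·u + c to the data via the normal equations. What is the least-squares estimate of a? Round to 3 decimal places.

a = -1.045

Forming XᵀX = [[3795, 595, 99]; [595, 99, 19]; [99, 19, 5]] and Xᵀw = [-2450, -364, -51]ᵀ gives XᵀX·[a, b, c]ᵀ = Xᵀw.
Solving the 3×3 system (Gaussian elimination) gives a = -1697/1624, b = 3541/1624, c = 895/406.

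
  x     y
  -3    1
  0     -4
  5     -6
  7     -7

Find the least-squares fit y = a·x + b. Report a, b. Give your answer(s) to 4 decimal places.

a = -0.7331, b = -2.3506

The normal equations are: 83·a + 9·b = -82;  9·a + 4·b = -16.
(Σx·x = 83, Σx = 9, Σ1 = 4, Σx·y = -82, Σy = -16.)
Eliminating b: 4·(row 1) − 9·(row 2) gives 251·a = 4·(-82) − 9·(-16) = -184, so a = -184/251.
Then b = ((-16) − 9·(-184/251))/4 = -590/251.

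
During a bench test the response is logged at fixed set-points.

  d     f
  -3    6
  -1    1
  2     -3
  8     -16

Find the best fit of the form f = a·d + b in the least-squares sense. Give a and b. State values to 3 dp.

Sums needed: Σd·d = 78, Σd = 6, Σ1 = 4.
For Aᵀf: Σd·f = -153, Σf = -12.
So AᵀA·[a, b]ᵀ = Aᵀf: [[78, 6]; [6, 4]]·[a, b]ᵀ = [-153, -12]ᵀ.
Eliminating b: 4·(row 1) − 6·(row 2) gives 276·a = 4·(-153) − 6·(-12) = -540, so a = -45/23.
Then b = ((-12) − 6·(-45/23))/4 = -3/46.

a = -1.957, b = -0.065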